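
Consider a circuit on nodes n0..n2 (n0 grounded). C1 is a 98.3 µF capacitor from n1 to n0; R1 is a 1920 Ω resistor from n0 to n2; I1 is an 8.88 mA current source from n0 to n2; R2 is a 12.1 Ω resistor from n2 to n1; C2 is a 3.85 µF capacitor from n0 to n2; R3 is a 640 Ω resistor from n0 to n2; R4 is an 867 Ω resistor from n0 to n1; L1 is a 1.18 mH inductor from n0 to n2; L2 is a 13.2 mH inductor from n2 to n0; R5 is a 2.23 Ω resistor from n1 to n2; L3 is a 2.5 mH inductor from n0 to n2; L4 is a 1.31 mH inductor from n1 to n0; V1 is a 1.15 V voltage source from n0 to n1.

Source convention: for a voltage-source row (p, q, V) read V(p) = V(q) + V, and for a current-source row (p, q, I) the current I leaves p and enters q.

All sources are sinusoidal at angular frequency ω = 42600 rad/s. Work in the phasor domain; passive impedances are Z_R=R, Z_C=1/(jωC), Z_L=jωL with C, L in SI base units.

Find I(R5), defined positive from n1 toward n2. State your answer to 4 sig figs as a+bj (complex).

-0.03912-0.1188j A

Apply KCL at each of the 2 non-ground nodes and solve the resulting linear system.
Node n1: branches {C1, R2, R4, R5, L4, V1} → V_1 = -1.150+0.000j
Node n2: branches {R1, I1, R2, C2, R3, L1, L2, R5, L3} → V_2 = -1.063+0.2650j
Source currents: i(V1)=-0.04765-4.936j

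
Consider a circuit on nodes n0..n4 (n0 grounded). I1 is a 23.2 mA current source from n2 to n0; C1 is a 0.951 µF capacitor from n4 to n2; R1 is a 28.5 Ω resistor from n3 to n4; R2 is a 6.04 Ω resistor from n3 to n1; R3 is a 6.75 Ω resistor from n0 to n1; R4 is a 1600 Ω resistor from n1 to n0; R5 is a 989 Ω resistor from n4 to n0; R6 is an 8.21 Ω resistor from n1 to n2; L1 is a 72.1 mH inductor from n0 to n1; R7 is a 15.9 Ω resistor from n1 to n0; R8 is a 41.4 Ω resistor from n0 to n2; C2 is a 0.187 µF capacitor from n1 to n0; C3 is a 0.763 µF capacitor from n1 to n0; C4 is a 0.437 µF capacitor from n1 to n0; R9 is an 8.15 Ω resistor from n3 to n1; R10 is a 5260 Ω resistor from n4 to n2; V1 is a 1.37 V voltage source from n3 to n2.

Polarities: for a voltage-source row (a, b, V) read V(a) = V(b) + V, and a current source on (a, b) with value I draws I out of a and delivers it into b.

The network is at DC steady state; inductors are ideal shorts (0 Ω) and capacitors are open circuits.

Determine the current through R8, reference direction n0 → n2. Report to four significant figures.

0.02328 A

MNA unknowns: 4 node voltages V₁..V_4 plus 2 source currents (L1, V1)
I1: z[2]−=0.0232, z[0]+=0.0232
C1: Y=0.000 on G[4,2]
R1: Y=0.03509 on G[3,4]
R2: Y=0.1656 on G[3,1]
R3: Y=0.1481 on G[0,1]
R4: Y=0.0006250 on G[1,0]
R5: Y=0.001011 on G[4,0]
R6: Y=0.1218 on G[1,2]
L1: row V0−V1=0, i_L1 at 0,1
R7: Y=0.06289 on G[1,0]
R8: Y=0.02415 on G[0,2]
C2: Y=0.000 on G[1,0]
C3: Y=0.000 on G[1,0]
C4: Y=0.000 on G[1,0]
R9: Y=0.1227 on G[3,1]
R10: Y=0.0001901 on G[4,2]
V1: row V3−V2=1.37, i_V1 at 3,2
solve → V1=0.000, V2=-0.9638, V3=0.4062, V4=0.3877
aux → i_L1=0.0003112, i_V1=-0.1177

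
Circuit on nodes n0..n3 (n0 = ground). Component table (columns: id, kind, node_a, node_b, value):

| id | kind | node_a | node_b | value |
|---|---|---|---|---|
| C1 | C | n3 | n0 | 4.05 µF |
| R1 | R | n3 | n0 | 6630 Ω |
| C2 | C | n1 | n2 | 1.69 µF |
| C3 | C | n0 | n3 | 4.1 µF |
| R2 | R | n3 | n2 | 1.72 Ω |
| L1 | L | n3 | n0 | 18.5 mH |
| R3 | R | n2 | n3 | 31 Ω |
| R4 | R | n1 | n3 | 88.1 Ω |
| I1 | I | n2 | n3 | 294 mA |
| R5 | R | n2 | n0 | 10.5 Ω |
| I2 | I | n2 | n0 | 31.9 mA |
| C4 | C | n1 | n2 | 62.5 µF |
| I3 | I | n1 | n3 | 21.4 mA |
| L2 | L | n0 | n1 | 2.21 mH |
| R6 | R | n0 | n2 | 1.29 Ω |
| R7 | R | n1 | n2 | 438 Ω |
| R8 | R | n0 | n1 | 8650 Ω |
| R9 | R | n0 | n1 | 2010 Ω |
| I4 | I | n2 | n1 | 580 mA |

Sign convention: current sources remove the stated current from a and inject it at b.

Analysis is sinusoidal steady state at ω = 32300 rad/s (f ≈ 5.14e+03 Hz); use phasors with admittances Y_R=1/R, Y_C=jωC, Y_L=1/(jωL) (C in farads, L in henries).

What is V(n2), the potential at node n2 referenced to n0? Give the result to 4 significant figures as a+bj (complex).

-0.09943-0.09428j V

Element admittances at ω=32300 rad/s:
  Y(C1) = 0.000+0.1308j S between n3,n0
  Y(R1) = 0.0001508+0.000j S between n3,n0
  Y(C2) = 0.000+0.05459j S between n1,n2
  Y(C3) = 0.000+0.1324j S between n0,n3
  Y(R2) = 0.5814+0.000j S between n3,n2
  Y(L1) = 0.000-0.001674j S between n3,n0
  Y(R3) = 0.03226+0.000j S between n2,n3
  Y(R4) = 0.01135+0.000j S between n1,n3
  I1: injects 0.294 A into n3 (from n2)
  Y(R5) = 0.09524+0.000j S between n2,n0
  I2: injects 0.0319 A into n0 (from n2)
  Y(C4) = 0.000+2.019j S between n1,n2
  I3: injects 0.0214 A into n3 (from n1)
  Y(L2) = 0.000-0.01401j S between n0,n1
  Y(R6) = 0.7752+0.000j S between n0,n2
  Y(R7) = 0.002283+0.000j S between n1,n2
  Y(R8) = 0.0001156+0.000j S between n0,n1
  Y(R9) = 0.0004975+0.000j S between n0,n1
  I4: injects 0.58 A into n1 (from n2)
Assemble and solve the 3×3 MNA system:
  V(n1)=-0.09892-0.3685j  V(n2)=-0.09943-0.09428j  V(n3)=0.3094-0.2287j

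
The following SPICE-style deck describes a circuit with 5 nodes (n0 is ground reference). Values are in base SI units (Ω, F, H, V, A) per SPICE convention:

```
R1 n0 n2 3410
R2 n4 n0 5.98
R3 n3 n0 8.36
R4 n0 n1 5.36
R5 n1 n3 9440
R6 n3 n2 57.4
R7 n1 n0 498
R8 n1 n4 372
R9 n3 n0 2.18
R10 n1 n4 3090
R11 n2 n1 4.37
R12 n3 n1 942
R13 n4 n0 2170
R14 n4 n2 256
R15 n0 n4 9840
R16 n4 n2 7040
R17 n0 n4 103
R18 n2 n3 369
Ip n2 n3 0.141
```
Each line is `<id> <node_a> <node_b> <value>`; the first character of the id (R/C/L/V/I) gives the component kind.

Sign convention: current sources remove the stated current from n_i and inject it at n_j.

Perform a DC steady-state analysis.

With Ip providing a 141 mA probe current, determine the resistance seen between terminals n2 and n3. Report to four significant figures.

Element admittances at DC:
  Y(R1) = 0.0002933 S between n0,n2
  Y(R2) = 0.1672 S between n4,n0
  Y(R3) = 0.1196 S between n3,n0
  Y(R4) = 0.1866 S between n0,n1
  Y(R5) = 0.0001059 S between n1,n3
  Y(R6) = 0.01742 S between n3,n2
  Y(R7) = 0.002008 S between n1,n0
  Y(R8) = 0.002688 S between n1,n4
  Y(R9) = 0.4587 S between n3,n0
  Y(R10) = 0.0003236 S between n1,n4
  Y(R11) = 0.2288 S between n2,n1
  Y(R12) = 0.001062 S between n3,n1
  Y(R13) = 0.0004608 S between n4,n0
  Y(R14) = 0.003906 S between n4,n2
  Y(R15) = 0.0001016 S between n0,n4
  Y(R16) = 0.0001420 S between n4,n2
  Y(R17) = 0.009709 S between n0,n4
  Y(R18) = 0.002710 S between n2,n3
  Ip: injects 0.141 A into n3 (from n2)
Assemble and solve the 4×4 MNA system:
  V(n1)=-0.5760  V(n2)=-1.062  V(n3)=0.1984  V(n4)=-0.03269

R_eq = 8.937 Ω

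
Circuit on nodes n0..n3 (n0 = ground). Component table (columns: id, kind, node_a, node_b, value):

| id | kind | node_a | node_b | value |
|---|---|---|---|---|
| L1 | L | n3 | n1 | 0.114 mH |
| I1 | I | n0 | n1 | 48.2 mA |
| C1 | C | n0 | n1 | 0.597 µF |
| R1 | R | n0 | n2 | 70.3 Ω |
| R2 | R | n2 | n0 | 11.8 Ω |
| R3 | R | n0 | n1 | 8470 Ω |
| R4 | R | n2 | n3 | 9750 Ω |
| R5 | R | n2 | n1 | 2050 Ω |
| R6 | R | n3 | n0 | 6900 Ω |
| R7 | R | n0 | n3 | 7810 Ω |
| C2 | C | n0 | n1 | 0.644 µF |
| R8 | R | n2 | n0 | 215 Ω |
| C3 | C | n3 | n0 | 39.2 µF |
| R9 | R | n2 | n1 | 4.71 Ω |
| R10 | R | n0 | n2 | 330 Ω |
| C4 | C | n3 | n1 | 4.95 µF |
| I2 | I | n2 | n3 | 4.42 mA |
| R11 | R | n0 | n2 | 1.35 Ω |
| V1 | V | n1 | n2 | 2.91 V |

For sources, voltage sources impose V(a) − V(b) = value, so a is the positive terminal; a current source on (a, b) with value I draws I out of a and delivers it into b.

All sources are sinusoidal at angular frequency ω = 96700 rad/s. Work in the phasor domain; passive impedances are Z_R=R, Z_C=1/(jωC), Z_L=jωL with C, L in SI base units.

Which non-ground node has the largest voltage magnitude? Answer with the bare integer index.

Element admittances at ω=96700 rad/s:
  Y(L1) = 0.000-0.09071j S between n3,n1
  I1: injects 0.0482 A into n1 (from n0)
  Y(C1) = 0.000+0.05773j S between n0,n1
  Y(R1) = 0.01422+0.000j S between n0,n2
  Y(R2) = 0.08475+0.000j S between n2,n0
  Y(R3) = 0.0001181+0.000j S between n0,n1
  Y(R4) = 0.0001026+0.000j S between n2,n3
  Y(R5) = 0.0004878+0.000j S between n2,n1
  Y(R6) = 0.0001449+0.000j S between n3,n0
  Y(R7) = 0.0001280+0.000j S between n0,n3
  Y(C2) = 0.000+0.06227j S between n0,n1
  Y(R8) = 0.004651+0.000j S between n2,n0
  Y(C3) = 0.000+3.791j S between n3,n0
  Y(R9) = 0.2123+0.000j S between n2,n1
  Y(R10) = 0.003030+0.000j S between n0,n2
  Y(C4) = 0.000+0.4787j S between n3,n1
  I2: injects 0.00442 A into n3 (from n2)
  Y(R11) = 0.7407+0.000j S between n0,n2
  V1: constraint V(n1)−V(n2) = 2.91
Assemble and solve the 4×4 MNA system:
  V(n1)=2.261-1.259j  V(n2)=-0.6492-1.259j  V(n3)=0.2099-0.1179j
  i(V1)=-1.165-1.067j

1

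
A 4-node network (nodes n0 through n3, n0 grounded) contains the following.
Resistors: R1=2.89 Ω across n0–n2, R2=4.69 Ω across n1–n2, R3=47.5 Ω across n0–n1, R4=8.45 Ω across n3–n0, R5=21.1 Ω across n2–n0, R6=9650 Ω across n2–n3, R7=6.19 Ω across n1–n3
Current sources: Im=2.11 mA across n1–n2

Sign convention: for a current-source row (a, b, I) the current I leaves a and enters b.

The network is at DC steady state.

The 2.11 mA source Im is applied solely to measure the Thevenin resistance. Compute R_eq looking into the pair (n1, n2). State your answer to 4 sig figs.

Apply KCL at each of the 3 non-ground nodes and solve the resulting linear system.
Node n1: branches {R2, R3, R7, Im} → V_1 = -0.006011
Node n2: branches {R1, R2, R5, R6, Im} → V_2 = 0.001365
Node n3: branches {R4, R6, R7} → V_3 = -0.003468

R_eq = 3.495 Ω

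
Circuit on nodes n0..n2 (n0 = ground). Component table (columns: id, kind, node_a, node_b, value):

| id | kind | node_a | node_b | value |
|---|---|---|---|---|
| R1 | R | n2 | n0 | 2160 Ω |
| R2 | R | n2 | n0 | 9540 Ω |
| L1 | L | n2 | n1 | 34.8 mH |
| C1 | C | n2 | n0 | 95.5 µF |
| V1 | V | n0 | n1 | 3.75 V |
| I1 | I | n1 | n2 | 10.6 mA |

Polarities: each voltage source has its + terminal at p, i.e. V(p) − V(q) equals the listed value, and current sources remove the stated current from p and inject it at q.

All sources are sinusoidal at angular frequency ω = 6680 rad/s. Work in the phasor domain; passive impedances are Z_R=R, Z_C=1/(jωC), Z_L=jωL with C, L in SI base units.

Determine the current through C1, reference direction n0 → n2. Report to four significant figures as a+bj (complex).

Apply KCL at each of the 2 non-ground nodes and solve the resulting linear system.
Node n1: branches {L1, V1, I1} → V_1 = -3.750+0.000j
Node n2: branches {R1, R2, L1, C1, I1} → V_2 = 0.02547-0.01671j
Source currents: i(V1)=0.01067+0.01624j

-0.01066-0.01625j A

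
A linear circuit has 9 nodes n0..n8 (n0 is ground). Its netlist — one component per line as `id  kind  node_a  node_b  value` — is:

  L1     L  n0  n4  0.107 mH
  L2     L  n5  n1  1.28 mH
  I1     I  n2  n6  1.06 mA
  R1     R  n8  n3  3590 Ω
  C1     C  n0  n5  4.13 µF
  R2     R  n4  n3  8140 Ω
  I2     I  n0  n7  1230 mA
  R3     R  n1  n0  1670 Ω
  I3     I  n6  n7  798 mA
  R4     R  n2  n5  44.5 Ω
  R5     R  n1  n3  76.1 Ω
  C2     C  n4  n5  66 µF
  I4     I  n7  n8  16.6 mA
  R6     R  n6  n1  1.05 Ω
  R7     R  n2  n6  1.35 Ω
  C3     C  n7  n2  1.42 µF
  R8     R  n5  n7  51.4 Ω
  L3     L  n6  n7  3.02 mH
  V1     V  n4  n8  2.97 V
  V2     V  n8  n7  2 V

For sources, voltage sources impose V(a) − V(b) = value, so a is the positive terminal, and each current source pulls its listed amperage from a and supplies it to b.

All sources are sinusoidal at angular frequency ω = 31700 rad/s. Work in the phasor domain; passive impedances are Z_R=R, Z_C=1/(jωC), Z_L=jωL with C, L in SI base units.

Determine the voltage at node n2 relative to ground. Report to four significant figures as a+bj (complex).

-29.25+10.52j V

Apply KCL at each of the 8 non-ground nodes and solve the resulting linear system.
Node n1: branches {L2, R3, R5, R6} → V_1 = -30.33+8.314j
Node n2: branches {I1, R4, R7, C3} → V_2 = -29.25+10.52j
Node n3: branches {R1, R2, R5} → V_3 = -29.49+8.290j
Node n4: branches {L1, R2, C2, V1} → V_4 = 0.3158+7.532j
Node n5: branches {L2, C1, R4, C2, R8} → V_5 = 0.6732+7.428j
Node n6: branches {I1, I3, R6, R7, L3} → V_6 = -30.34+9.122j
Node n7: branches {I2, I3, I4, C3, R8, L3, V2} → V_7 = -4.654+7.532j
Node n8: branches {R1, I4, V1, V2} → V_8 = -2.654+7.532j
Source currents: i(V1)=-2.006+0.8408j, i(V2)=-1.997+0.8410j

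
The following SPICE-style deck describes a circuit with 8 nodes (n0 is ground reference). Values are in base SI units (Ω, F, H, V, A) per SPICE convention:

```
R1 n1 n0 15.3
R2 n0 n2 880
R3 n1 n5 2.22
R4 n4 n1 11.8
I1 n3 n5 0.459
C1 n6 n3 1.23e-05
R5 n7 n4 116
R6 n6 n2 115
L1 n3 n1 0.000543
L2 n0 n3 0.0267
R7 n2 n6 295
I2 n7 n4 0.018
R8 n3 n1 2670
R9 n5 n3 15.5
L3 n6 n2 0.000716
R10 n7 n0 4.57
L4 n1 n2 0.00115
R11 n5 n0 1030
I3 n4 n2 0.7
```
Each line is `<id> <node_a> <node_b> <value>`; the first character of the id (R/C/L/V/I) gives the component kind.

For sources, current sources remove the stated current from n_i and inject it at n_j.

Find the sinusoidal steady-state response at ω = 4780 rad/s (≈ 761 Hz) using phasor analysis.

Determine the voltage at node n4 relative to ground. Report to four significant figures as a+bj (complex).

-6.109-0.05761j V

Apply KCL at each of the 7 non-ground nodes and solve the resulting linear system.
Node n1: branches {R1, R3, R4, L1, R8, L4} → V_1 = 1.349-0.06324j
Node n2: branches {R2, R6, R7, L3, L4, I3} → V_2 = 2.041+8.454j
Node n3: branches {I1, C1, L1, L2, R8, R9} → V_3 = 0.5821-3.140j
Node n4: branches {R4, R5, I2, I3} → V_4 = -6.109-0.05761j
Node n5: branches {R3, I1, R9, R11} → V_5 = 2.140-0.4479j
Node n6: branches {C1, R6, R7, L3} → V_6 = 2.558+11.35j
Node n7: branches {R5, I2, R10} → V_7 = -0.3107-0.002183j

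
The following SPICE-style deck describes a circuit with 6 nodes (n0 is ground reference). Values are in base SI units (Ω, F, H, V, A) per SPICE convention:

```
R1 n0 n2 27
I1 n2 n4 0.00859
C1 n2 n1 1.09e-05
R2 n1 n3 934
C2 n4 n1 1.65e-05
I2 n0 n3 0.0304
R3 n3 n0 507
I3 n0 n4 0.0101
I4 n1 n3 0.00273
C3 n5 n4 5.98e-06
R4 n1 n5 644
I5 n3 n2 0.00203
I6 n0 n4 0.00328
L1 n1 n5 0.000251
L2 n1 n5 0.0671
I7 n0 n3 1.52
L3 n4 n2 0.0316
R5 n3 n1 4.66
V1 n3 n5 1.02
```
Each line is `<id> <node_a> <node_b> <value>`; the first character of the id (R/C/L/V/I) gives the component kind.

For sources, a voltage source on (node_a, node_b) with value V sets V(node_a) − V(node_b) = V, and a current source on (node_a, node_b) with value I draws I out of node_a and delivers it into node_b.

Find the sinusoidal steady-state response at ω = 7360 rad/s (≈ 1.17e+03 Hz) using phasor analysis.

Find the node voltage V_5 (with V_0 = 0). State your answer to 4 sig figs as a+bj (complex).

Element admittances at ω=7360 rad/s:
  Y(R1) = 0.03704+0.000j S between n0,n2
  I1: injects 0.00859 A into n4 (from n2)
  Y(C1) = 0.000+0.08022j S between n2,n1
  Y(R2) = 0.001071+0.000j S between n1,n3
  Y(C2) = 0.000+0.1214j S between n4,n1
  I2: injects 0.0304 A into n3 (from n0)
  Y(R3) = 0.001972+0.000j S between n3,n0
  I3: injects 0.0101 A into n4 (from n0)
  I4: injects 0.00273 A into n3 (from n1)
  Y(C3) = 0.000+0.04401j S between n5,n4
  Y(R4) = 0.001553+0.000j S between n1,n5
  I5: injects 0.00203 A into n2 (from n3)
  I6: injects 0.00328 A into n4 (from n0)
  Y(L1) = 0.000-0.5413j S between n1,n5
  Y(L2) = 0.000-0.002025j S between n1,n5
  I7: injects 1.52 A into n3 (from n0)
  Y(L3) = 0.000-0.004300j S between n4,n2
  Y(R5) = 0.2146+0.000j S between n3,n1
  V1: constraint V(n3)−V(n5) = 1.02
Assemble and solve the 6×6 MNA system:
  V(n1)=40.41-18.71j  V(n2)=39.97+0.8823j  V(n3)=42.28-16.57j  V(n4)=40.66-18.78j  V(n5)=41.26-16.57j
  i(V1)=1.066-0.4285j

41.26-16.57j V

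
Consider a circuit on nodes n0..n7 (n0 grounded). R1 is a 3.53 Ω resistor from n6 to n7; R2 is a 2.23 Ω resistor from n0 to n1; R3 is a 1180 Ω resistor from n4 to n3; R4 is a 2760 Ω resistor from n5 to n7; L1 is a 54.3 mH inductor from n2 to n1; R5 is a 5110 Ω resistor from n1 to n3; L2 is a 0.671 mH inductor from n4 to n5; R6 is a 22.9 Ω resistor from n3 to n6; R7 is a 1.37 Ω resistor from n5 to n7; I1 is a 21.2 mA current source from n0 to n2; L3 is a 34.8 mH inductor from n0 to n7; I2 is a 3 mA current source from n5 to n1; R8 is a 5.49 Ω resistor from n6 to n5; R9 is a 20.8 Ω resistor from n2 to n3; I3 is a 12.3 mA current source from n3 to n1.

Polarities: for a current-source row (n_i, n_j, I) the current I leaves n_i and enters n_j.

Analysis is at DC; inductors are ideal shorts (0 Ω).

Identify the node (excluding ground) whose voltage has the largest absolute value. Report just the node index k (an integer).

Apply KCL at each of the 7 non-ground nodes and solve the resulting linear system.
Node n1: branches {R2, L1, R5, I2, I3} → V_1 = 0.06329
Node n2: branches {L1, I1, R9} → V_2 = 0.06329
Node n3: branches {R3, R5, R6, R9, I3} → V_3 = -0.1049
Node n4: branches {R3, L2} → V_4 = -0.005574
Node n5: branches {R4, L2, R7, I2, R8} → V_5 = -0.005574
Node n6: branches {R1, R6, R8} → V_6 = -0.01099
Node n7: branches {R1, R4, R7, L3} → V_7 = 0.000
Source currents: i(L1)=0.01312, i(L2)=-8.414e-05, i(L3)=0.007183

3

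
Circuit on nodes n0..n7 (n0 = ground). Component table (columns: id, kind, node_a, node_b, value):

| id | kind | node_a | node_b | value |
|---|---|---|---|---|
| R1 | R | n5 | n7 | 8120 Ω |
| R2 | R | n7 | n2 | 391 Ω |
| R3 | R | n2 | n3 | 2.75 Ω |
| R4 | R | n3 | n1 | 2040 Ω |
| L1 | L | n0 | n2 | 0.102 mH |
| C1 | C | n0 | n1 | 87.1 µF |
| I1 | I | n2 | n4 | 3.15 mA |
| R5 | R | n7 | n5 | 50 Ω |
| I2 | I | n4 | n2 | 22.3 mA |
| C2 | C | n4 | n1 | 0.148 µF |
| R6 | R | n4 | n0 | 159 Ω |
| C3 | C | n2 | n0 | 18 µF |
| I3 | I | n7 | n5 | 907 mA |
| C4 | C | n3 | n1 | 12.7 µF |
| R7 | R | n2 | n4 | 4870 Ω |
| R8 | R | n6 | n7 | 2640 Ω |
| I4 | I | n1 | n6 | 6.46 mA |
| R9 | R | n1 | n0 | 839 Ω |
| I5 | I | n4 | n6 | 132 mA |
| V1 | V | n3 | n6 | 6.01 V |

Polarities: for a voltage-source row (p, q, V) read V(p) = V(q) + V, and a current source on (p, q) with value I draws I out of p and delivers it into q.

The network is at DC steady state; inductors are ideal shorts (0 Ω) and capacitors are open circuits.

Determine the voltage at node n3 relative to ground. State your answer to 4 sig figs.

Apply KCL at each of the 7 non-ground nodes and solve the resulting linear system.
Node n1: branches {R4, C1, C2, C4, I4, R9} → V_1 = -3.730
Node n2: branches {R2, R3, L1, I1, I2, C3, R7} → V_2 = 0.000
Node n3: branches {R3, R4, C4, V1} → V_3 = 0.3803
Node n4: branches {I1, I2, C2, R6, R7, I5} → V_4 = -23.27
Node n5: branches {R1, R5, I3} → V_5 = 44.35
Node n6: branches {R8, I4, I5, V1} → V_6 = -5.630
Node n7: branches {R1, R2, R5, I3, R8} → V_7 = -0.7262
Source currents: i(L1)=-0.1508, i(V1)=-0.1403

0.3803 V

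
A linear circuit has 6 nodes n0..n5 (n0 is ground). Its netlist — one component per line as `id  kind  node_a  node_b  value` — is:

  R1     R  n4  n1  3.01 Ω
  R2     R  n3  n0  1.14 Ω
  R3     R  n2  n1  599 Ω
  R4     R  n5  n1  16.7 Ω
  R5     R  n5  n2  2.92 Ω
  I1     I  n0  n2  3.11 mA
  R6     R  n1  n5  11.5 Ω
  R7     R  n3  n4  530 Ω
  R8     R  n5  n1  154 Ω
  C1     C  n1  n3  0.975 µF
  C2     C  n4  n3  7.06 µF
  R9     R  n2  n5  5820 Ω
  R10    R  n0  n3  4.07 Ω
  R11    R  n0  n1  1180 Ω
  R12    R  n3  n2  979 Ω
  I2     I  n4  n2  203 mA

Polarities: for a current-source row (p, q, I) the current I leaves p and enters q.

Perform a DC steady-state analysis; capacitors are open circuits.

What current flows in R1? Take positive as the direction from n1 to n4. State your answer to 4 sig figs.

0.2030 A

Apply KCL at each of the 5 non-ground nodes and solve the resulting linear system.
Node n1: branches {R1, R3, R4, R6, R8, C1, R11} → V_1 = 0.6224
Node n2: branches {R3, R5, I1, R9, R12, I2} → V_2 = 2.514
Node n3: branches {R2, R7, C1, C2, R10, R12} → V_3 = 0.002300
Node n4: branches {R1, R7, C2, I2} → V_4 = 0.01127
Node n5: branches {R4, R5, R6, R8, R9} → V_5 = 1.929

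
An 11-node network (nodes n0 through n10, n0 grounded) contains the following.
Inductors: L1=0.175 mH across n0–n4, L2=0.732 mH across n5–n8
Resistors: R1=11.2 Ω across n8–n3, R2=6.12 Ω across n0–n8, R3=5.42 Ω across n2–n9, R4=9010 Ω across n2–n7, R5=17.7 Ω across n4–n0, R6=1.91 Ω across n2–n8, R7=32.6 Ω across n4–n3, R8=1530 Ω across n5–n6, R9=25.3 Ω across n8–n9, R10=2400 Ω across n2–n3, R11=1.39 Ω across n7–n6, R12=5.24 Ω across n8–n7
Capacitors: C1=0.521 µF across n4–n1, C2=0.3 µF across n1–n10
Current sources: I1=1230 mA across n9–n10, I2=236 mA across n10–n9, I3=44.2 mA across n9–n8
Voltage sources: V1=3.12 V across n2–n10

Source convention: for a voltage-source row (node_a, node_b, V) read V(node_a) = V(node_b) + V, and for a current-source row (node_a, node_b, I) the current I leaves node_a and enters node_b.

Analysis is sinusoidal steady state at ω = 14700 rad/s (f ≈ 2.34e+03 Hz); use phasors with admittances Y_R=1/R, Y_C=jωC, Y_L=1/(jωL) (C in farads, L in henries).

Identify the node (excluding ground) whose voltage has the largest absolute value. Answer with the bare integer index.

MNA unknowns: 10 node voltages V₁..V_10 plus 1 source current (V1)
L1: Y=0.000-0.3887j on G[0,4]
R1: Y=0.08929+0.000j on G[8,3]
R2: Y=0.1634+0.000j on G[0,8]
C1: Y=0.000+0.007659j on G[4,1]
R3: Y=0.1845+0.000j on G[2,9]
R4: Y=0.0001110+0.000j on G[2,7]
R5: Y=0.05650+0.000j on G[4,0]
L2: Y=0.000-0.09293j on G[5,8]
I1: z[9]−=1.23, z[10]+=1.23
R6: Y=0.5236+0.000j on G[2,8]
C2: Y=0.000+0.004410j on G[1,10]
I2: z[10]−=0.236, z[9]+=0.236
R7: Y=0.03067+0.000j on G[4,3]
R8: Y=0.0006536+0.000j on G[5,6]
R9: Y=0.03953+0.000j on G[8,9]
I3: z[9]−=0.0442, z[8]+=0.0442
R10: Y=0.0004167+0.000j on G[2,3]
R11: Y=0.7194+0.000j on G[7,6]
R12: Y=0.1908+0.000j on G[8,7]
V1: row V2−V10=3.12, i_V1 at 2,10
solve → V1=-1.037+0.01857j, V2=0.2529+0.05736j, V3=0.007494+0.03104j, V4=0.01747-0.003767j, V5=0.002920+0.04287j, V6=0.003065+0.04288j, V7=0.003065+0.04288j, V8=0.002920+0.04287j, V9=-4.425+0.05481j, V10=-2.867+0.05736j
aux → i_V1=-0.9942-0.008073j

9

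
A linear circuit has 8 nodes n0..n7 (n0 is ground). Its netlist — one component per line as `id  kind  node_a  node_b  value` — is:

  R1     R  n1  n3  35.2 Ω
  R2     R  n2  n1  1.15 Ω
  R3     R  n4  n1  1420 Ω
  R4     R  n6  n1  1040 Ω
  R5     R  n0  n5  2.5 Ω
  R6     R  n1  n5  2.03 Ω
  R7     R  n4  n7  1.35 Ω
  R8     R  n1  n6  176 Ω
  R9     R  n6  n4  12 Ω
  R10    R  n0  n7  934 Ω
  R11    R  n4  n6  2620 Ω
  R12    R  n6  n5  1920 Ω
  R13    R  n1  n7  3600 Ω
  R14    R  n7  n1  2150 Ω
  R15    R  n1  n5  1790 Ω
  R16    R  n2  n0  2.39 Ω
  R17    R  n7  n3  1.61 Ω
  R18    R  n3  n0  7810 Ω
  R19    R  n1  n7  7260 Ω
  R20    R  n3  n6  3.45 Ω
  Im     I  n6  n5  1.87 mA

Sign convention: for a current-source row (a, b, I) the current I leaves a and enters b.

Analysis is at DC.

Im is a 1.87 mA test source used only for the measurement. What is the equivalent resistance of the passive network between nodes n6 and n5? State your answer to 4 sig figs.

Element admittances at DC:
  Y(R1) = 0.02841 S between n1,n3
  Y(R2) = 0.8696 S between n2,n1
  Y(R3) = 0.0007042 S between n4,n1
  Y(R4) = 0.0009615 S between n6,n1
  Y(R5) = 0.4000 S between n0,n5
  Y(R6) = 0.4926 S between n1,n5
  Y(R7) = 0.7407 S between n4,n7
  Y(R8) = 0.005682 S between n1,n6
  Y(R9) = 0.08333 S between n6,n4
  Y(R10) = 0.001071 S between n0,n7
  Y(R11) = 0.0003817 S between n4,n6
  Y(R12) = 0.0005208 S between n6,n5
  Y(R13) = 0.0002778 S between n1,n7
  Y(R14) = 0.0004651 S between n7,n1
  Y(R15) = 0.0005587 S between n1,n5
  Y(R16) = 0.4184 S between n2,n0
  Y(R17) = 0.6211 S between n7,n3
  Y(R18) = 0.0001280 S between n3,n0
  Y(R19) = 0.0001377 S between n1,n7
  Y(R20) = 0.2899 S between n3,n6
  Im: injects 0.00187 A into n5 (from n6)
Assemble and solve the 7×7 MNA system:
  V(n1)=-0.001520  V(n2)=-0.001026  V(n3)=-0.04939  V(n4)=-0.05001  V(n5)=0.001222  V(n6)=-0.05353  V(n7)=-0.04966

R_eq = 29.28 Ω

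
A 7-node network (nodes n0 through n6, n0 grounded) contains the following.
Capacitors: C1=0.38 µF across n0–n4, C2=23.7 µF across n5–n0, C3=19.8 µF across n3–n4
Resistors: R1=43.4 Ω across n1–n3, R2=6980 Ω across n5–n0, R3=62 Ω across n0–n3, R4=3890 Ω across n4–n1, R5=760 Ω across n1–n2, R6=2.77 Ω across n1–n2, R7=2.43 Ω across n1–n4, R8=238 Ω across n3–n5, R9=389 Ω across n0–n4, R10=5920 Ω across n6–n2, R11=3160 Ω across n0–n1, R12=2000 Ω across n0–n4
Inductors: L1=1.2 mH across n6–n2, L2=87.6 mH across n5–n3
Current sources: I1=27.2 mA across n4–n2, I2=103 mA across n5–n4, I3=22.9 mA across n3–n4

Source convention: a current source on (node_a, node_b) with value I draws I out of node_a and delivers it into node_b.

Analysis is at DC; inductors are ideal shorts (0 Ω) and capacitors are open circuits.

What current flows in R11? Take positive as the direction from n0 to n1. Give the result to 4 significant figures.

Element admittances at DC:
  Y(C1) = 0.000 S between n0,n4
  Y(R1) = 0.02304 S between n1,n3
  Y(R2) = 0.0001433 S between n5,n0
  Y(R3) = 0.01613 S between n0,n3
  Y(R4) = 0.0002571 S between n4,n1
  Y(R5) = 0.001316 S between n1,n2
  Y(R6) = 0.3610 S between n1,n2
  Y(R7) = 0.4115 S between n1,n4
  Y(C2) = 0.000 S between n5,n0
  Y(C3) = 0.000 S between n3,n4
  L1: short n6↔n2 (DC inductor)
  Y(R8) = 0.004202 S between n3,n5
  Y(R9) = 0.002571 S between n0,n4
  I1: injects 0.0272 A into n2 (from n4)
  Y(R10) = 0.0001689 S between n6,n2
  L2: short n5↔n3 (DC inductor)
  Y(R11) = 0.0003165 S between n0,n1
  I2: injects 0.103 A into n4 (from n5)
  Y(R12) = 0.0005000 S between n0,n4
  I3: injects 0.0229 A into n4 (from n3)
Assemble and solve the 8×8 MNA system:
  V(n1)=3.983  V(n2)=4.058  V(n3)=-0.8683  V(n4)=4.191  V(n5)=-0.8683  V(n6)=4.058
  i(L1)=0.000  i(L2)=-0.1029

-0.001260 A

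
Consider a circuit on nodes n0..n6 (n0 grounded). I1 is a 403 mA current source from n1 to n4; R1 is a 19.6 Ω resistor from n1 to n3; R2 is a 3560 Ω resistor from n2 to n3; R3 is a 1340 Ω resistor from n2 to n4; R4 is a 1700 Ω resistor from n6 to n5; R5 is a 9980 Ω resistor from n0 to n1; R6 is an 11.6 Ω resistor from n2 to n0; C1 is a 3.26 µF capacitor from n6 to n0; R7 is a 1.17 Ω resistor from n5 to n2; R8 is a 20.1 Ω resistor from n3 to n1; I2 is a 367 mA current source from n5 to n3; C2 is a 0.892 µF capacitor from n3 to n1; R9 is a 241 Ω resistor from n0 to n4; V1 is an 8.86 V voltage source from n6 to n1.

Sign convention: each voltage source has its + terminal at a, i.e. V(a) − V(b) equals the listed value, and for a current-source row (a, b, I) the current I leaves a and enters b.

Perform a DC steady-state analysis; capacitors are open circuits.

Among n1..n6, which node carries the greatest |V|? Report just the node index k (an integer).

MNA unknowns: 6 node voltages V₁..V_6 plus 1 source current (V1)
I1: z[1]−=0.403, z[4]+=0.403
R1: Y=0.05102 on G[1,3]
R2: Y=0.0002809 on G[2,3]
R3: Y=0.0007463 on G[2,4]
R4: Y=0.0005882 on G[6,5]
R5: Y=0.0001002 on G[0,1]
R6: Y=0.08621 on G[2,0]
C1: Y=0.000 on G[6,0]
R7: Y=0.8547 on G[5,2]
R8: Y=0.04975 on G[3,1]
I2: z[5]−=0.367, z[3]+=0.367
C2: Y=0.000 on G[3,1]
R9: Y=0.004149 on G[0,4]
V1: row V6−V1=8.86, i_V1 at 6,1
solve → V1=-47.36, V2=-3.879, V3=-43.60, V4=81.73, V5=-4.332, V6=-38.50
aux → i_V1=0.02010

4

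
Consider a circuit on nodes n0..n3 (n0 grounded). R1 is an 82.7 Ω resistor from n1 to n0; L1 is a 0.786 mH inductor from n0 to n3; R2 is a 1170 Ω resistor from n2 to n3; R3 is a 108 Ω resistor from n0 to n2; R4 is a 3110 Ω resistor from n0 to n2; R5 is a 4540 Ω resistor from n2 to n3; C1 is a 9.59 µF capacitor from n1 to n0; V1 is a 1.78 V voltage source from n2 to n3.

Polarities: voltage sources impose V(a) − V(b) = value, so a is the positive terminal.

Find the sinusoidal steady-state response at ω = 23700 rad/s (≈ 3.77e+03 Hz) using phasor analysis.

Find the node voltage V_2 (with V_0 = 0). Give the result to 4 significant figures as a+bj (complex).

1.725-0.3079j V

MNA unknowns: 3 node voltages V₁..V_3 plus 1 source current (V1)
R1: Y=0.01209+0.000j on G[1,0]
L1: Y=0.000-0.05368j on G[0,3]
R2: Y=0.0008547+0.000j on G[2,3]
R3: Y=0.009259+0.000j on G[0,2]
R4: Y=0.0003215+0.000j on G[0,2]
R5: Y=0.0002203+0.000j on G[2,3]
C1: Y=0.000+0.2273j on G[1,0]
V1: row V2−V3=1.78, i_V1 at 2,3
solve → V1=0.000+0.000j, V2=1.725-0.3079j, V3=-0.05495-0.3079j
aux → i_V1=-0.01844+0.002950j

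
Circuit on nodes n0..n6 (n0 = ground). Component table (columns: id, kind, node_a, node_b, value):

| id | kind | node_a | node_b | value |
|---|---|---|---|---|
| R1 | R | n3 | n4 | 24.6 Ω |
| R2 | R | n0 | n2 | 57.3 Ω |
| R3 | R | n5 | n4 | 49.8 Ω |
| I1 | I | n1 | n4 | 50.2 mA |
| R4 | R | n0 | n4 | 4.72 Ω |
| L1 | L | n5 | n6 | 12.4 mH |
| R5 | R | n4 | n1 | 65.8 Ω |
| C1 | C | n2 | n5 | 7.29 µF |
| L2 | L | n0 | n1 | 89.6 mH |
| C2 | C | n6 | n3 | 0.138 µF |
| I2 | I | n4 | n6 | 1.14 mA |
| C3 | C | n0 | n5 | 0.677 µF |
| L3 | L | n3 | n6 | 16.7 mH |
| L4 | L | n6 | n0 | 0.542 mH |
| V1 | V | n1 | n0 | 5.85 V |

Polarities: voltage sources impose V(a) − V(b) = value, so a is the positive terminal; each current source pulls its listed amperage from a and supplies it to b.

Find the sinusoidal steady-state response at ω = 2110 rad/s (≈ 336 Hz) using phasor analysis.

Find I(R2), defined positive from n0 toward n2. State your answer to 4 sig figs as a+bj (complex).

0.0003588-0.003382j A

Apply KCL at each of the 6 non-ground nodes and solve the resulting linear system.
Node n1: branches {I1, R5, L2, V1} → V_1 = 5.850+0.000j
Node n2: branches {R2, C1} → V_2 = -0.02056+0.1938j
Node n3: branches {R1, C2, L3} → V_3 = 0.3566+0.2895j
Node n4: branches {R1, R3, I1, R4, R5, I2} → V_4 = 0.5437+0.05603j
Node n5: branches {R3, L1, C1, C3} → V_5 = 0.1993+0.2171j
Node n6: branches {L1, C2, I2, L3, L4} → V_6 = 0.01874+0.01867j
Source currents: i(V1)=-0.1308+0.03179j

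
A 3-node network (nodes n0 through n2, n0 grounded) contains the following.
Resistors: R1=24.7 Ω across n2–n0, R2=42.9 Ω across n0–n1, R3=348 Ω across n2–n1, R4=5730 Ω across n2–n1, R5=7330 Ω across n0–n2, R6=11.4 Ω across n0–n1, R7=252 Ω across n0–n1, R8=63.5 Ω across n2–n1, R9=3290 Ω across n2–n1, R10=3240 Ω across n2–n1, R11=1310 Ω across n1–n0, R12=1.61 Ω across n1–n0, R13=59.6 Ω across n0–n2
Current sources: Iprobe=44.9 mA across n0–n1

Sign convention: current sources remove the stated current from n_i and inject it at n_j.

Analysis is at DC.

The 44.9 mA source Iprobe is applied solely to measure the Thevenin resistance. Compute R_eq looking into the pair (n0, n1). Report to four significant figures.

R_eq = 1.331 Ω

Apply KCL at each of the 2 non-ground nodes and solve the resulting linear system.
Node n1: branches {R2, R3, R4, R6, R7, R8, R9, R10, R11, R12, Iprobe} → V_1 = 0.05976
Node n2: branches {R1, R3, R4, R5, R8, R9, R10, R13} → V_2 = 0.01510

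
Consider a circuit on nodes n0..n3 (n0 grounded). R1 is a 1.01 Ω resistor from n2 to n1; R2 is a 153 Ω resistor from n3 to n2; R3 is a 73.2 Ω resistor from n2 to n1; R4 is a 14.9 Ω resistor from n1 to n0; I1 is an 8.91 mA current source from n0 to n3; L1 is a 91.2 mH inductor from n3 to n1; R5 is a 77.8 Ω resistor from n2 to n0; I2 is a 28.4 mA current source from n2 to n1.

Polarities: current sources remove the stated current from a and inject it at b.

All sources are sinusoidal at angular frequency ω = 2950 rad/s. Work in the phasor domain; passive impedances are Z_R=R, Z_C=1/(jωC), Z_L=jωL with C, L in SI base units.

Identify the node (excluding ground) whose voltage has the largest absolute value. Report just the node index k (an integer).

3

Apply KCL at each of the 3 non-ground nodes and solve the resulting linear system.
Node n1: branches {R1, R3, R4, L1, I2} → V_1 = 0.1151-0.0005955j
Node n2: branches {R1, R2, R3, R5, I2} → V_2 = 0.09233+0.003110j
Node n3: branches {R2, I1, L1} → V_3 = 1.126+0.5782j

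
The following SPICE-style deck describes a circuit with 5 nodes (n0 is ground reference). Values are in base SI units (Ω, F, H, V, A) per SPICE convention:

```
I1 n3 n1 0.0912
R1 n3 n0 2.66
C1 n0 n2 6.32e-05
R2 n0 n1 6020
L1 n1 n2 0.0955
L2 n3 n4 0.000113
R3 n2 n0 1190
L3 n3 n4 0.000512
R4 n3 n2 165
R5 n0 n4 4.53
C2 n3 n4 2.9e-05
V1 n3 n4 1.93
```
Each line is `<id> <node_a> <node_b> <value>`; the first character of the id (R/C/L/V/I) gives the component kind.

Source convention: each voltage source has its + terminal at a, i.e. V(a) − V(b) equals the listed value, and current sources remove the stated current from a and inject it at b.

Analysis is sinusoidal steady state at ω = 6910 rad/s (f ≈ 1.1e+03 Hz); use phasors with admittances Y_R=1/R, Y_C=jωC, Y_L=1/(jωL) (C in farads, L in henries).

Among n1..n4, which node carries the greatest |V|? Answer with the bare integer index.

Element admittances at ω=6910 rad/s:
  I1: injects 0.0912 A into n1 (from n3)
  Y(R1) = 0.3759+0.000j S between n3,n0
  Y(C1) = 0.000+0.4367j S between n0,n2
  Y(R2) = 0.0001661+0.000j S between n0,n1
  Y(L1) = 0.000-0.001515j S between n1,n2
  Y(L2) = 0.000-1.281j S between n3,n4
  Y(R3) = 0.0008403+0.000j S between n2,n0
  Y(L3) = 0.000-0.2827j S between n3,n4
  Y(R4) = 0.006061+0.000j S between n3,n2
  Y(R5) = 0.2208+0.000j S between n0,n4
  Y(C2) = 0.000+0.2004j S between n3,n4
  V1: constraint V(n3)−V(n4) = 1.93
Assemble and solve the 5×5 MNA system:
  V(n1)=6.477+59.26j  V(n2)=-0.01918-0.2144j  V(n3)=0.5553-0.002156j  V(n4)=-1.375-0.002156j
  i(V1)=-0.3035+2.630j

1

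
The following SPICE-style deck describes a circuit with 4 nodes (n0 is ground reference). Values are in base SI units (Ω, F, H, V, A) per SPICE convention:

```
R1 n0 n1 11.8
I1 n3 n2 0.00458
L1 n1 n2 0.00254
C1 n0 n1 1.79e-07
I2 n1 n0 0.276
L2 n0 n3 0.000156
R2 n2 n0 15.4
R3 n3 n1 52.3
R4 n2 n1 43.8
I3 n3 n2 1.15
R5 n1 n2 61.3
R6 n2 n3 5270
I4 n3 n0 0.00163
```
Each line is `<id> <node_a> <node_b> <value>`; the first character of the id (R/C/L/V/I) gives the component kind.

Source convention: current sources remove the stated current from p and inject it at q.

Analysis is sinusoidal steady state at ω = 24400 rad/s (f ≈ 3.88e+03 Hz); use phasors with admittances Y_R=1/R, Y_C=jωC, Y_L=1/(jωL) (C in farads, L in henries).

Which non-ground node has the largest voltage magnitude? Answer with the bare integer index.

Apply KCL at each of the 3 non-ground nodes and solve the resulting linear system.
Node n1: branches {R1, L1, C1, I2, R3, R4, R5} → V_1 = 1.337-1.460j
Node n2: branches {I1, L1, R2, R4, I3, R5, R6} → V_2 = 11.20+0.9701j
Node n3: branches {I1, L2, R3, I3, R6, I4} → V_3 = -0.2090-4.280j

2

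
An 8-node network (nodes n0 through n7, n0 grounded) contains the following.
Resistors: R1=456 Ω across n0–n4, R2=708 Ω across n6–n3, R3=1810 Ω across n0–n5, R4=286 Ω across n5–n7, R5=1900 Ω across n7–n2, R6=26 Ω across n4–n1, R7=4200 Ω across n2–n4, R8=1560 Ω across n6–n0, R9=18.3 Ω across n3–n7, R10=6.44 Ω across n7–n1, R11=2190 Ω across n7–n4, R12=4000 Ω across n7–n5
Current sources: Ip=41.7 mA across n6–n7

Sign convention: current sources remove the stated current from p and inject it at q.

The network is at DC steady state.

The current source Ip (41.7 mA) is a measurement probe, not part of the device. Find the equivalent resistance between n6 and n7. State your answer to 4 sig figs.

R_eq = 529.6 Ω

Element admittances at DC:
  Y(R1) = 0.002193 S between n0,n4
  Y(R2) = 0.001412 S between n6,n3
  Y(R3) = 0.0005525 S between n0,n5
  Y(R4) = 0.003497 S between n5,n7
  Y(R5) = 0.0005263 S between n7,n2
  Y(R6) = 0.03846 S between n4,n1
  Y(R7) = 0.0002381 S between n2,n4
  Y(R8) = 0.0006410 S between n6,n0
  Y(R9) = 0.05464 S between n3,n7
  Y(R10) = 0.1553 S between n7,n1
  Y(R11) = 0.0004566 S between n7,n4
  Y(R12) = 0.0002500 S between n7,n5
  Ip: injects 0.0417 A into n7 (from n6)
Assemble and solve the 7×7 MNA system:
  V(n1)=4.404  V(n2)=4.371  V(n3)=3.906  V(n4)=4.171  V(n5)=3.889  V(n6)=-17.62  V(n7)=4.462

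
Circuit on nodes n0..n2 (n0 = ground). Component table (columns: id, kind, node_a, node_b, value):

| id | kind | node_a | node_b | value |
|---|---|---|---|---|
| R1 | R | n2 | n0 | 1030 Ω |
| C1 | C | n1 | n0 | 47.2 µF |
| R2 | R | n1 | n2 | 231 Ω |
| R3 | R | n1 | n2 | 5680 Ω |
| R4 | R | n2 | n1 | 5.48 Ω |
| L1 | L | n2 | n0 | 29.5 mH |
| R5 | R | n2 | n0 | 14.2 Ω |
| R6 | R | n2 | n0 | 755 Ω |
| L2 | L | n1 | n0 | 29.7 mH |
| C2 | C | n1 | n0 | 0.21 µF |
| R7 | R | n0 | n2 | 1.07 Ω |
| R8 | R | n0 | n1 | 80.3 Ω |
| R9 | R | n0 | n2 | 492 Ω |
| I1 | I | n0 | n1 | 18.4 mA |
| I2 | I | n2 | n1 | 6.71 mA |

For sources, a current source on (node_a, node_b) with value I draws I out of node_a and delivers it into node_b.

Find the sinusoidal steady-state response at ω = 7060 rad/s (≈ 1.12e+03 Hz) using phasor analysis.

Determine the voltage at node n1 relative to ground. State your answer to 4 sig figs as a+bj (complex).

Element admittances at ω=7060 rad/s:
  Y(R1) = 0.0009709+0.000j S between n2,n0
  Y(C1) = 0.000+0.3332j S between n1,n0
  Y(R2) = 0.004329+0.000j S between n1,n2
  Y(R3) = 0.0001761+0.000j S between n1,n2
  Y(R4) = 0.1825+0.000j S between n2,n1
  Y(L1) = 0.000-0.004801j S between n2,n0
  Y(R5) = 0.07042+0.000j S between n2,n0
  Y(R6) = 0.001325+0.000j S between n2,n0
  Y(L2) = 0.000-0.004769j S between n1,n0
  Y(C2) = 0.000+0.001483j S between n1,n0
  Y(R7) = 0.9346+0.000j S between n0,n2
  Y(R8) = 0.01245+0.000j S between n0,n1
  Y(R9) = 0.002033+0.000j S between n0,n2
  I1: injects 0.0184 A into n1 (from n0)
  I2: injects 0.00671 A into n1 (from n2)
Assemble and solve the 2×2 MNA system:
  V(n1)=0.02972-0.05761j  V(n2)=-0.0009275-0.009009j

0.02972-0.05761j V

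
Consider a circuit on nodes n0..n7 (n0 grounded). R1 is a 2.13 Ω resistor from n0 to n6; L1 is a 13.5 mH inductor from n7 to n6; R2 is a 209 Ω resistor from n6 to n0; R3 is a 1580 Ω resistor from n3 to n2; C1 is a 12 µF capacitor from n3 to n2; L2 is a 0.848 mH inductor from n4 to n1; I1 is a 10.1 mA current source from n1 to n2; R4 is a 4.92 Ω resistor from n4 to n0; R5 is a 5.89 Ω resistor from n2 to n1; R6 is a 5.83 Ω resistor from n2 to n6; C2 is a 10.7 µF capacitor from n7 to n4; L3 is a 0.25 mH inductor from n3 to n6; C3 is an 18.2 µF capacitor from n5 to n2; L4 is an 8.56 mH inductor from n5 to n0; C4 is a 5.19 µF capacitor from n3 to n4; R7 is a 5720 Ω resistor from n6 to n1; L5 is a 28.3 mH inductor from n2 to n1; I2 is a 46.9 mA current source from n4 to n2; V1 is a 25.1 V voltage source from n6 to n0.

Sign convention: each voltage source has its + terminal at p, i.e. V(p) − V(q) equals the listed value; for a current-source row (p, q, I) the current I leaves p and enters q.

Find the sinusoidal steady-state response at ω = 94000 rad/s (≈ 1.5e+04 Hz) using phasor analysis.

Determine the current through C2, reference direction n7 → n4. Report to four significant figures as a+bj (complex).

-0.001327-0.01101j A

Apply KCL at each of the 7 non-ground nodes and solve the resulting linear system.
Node n1: branches {L2, I1, R5, R7, L5} → V_1 = 13.20-5.073j
Node n2: branches {R3, C1, I1, R5, R6, C3, L5, I2} → V_2 = 12.75-5.232j
Node n3: branches {R3, C1, L3, C4} → V_3 = 11.91-3.230j
Node n4: branches {L2, R4, C2, C4, I2} → V_4 = 11.14+1.683j
Node n5: branches {C3, L4} → V_5 = 12.76-5.236j
Node n6: branches {R1, L1, R2, R6, L3, R7, V1} → V_6 = 25.10+0.000j
Node n7: branches {L1, C2} → V_7 = 11.13+1.684j
Source currents: i(V1)=-14.16-0.3261j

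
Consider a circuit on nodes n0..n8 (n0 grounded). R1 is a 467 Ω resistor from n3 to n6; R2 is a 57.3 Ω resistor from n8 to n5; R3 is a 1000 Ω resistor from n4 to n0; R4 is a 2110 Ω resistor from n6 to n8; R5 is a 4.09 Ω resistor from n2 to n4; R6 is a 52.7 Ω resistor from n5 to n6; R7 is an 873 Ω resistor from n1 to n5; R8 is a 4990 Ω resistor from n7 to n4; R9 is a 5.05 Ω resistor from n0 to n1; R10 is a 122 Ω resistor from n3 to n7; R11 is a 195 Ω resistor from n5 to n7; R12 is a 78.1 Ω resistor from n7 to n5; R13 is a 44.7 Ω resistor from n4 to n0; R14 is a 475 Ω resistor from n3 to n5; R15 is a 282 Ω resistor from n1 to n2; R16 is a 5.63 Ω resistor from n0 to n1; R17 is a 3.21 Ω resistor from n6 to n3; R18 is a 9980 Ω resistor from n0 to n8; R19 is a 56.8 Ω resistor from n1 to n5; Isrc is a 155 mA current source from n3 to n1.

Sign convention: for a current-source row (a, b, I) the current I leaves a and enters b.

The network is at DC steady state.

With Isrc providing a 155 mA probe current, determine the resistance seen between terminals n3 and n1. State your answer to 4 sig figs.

Element admittances at DC:
  Y(R1) = 0.002141 S between n3,n6
  Y(R2) = 0.01745 S between n8,n5
  Y(R3) = 0.001000 S between n4,n0
  Y(R4) = 0.0004739 S between n6,n8
  Y(R5) = 0.2445 S between n2,n4
  Y(R6) = 0.01898 S between n5,n6
  Y(R7) = 0.001145 S between n1,n5
  Y(R8) = 0.0002004 S between n7,n4
  Y(R9) = 0.1980 S between n0,n1
  Y(R10) = 0.008197 S between n3,n7
  Y(R11) = 0.005128 S between n5,n7
  Y(R12) = 0.01280 S between n7,n5
  Y(R13) = 0.02237 S between n4,n0
  Y(R14) = 0.002105 S between n3,n5
  Y(R15) = 0.003546 S between n1,n2
  Y(R16) = 0.1776 S between n0,n1
  Y(R17) = 0.3115 S between n6,n3
  Y(R18) = 0.0001002 S between n0,n8
  Y(R19) = 0.01761 S between n1,n5
  Isrc: injects 0.155 A into n1 (from n3)
Assemble and solve the 8×8 MNA system:
  V(n1)=0.006695  V(n2)=-0.07127  V(n3)=-14.04  V(n4)=-0.07240  V(n5)=-8.111  V(n6)=-13.69  V(n7)=-9.895  V(n8)=-8.212

R_eq = 90.62 Ω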